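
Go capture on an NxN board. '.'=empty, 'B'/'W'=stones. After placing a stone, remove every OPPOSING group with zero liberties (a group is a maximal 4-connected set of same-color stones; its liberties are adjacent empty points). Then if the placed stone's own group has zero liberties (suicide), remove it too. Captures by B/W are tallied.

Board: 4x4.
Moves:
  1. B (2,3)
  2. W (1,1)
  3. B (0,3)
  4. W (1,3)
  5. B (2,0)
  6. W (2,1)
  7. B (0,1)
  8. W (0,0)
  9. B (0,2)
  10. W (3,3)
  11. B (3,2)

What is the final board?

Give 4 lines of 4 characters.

Answer: WBBB
.W.W
BW.B
..B.

Derivation:
Move 1: B@(2,3) -> caps B=0 W=0
Move 2: W@(1,1) -> caps B=0 W=0
Move 3: B@(0,3) -> caps B=0 W=0
Move 4: W@(1,3) -> caps B=0 W=0
Move 5: B@(2,0) -> caps B=0 W=0
Move 6: W@(2,1) -> caps B=0 W=0
Move 7: B@(0,1) -> caps B=0 W=0
Move 8: W@(0,0) -> caps B=0 W=0
Move 9: B@(0,2) -> caps B=0 W=0
Move 10: W@(3,3) -> caps B=0 W=0
Move 11: B@(3,2) -> caps B=1 W=0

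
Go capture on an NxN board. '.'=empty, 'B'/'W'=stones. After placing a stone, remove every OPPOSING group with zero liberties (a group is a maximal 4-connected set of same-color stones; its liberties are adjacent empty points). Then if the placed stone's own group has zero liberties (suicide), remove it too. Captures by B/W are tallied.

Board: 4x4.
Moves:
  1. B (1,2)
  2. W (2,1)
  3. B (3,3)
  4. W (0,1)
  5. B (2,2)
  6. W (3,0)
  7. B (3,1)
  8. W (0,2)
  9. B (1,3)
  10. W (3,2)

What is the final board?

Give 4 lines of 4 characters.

Answer: .WW.
..BB
.WB.
W.WB

Derivation:
Move 1: B@(1,2) -> caps B=0 W=0
Move 2: W@(2,1) -> caps B=0 W=0
Move 3: B@(3,3) -> caps B=0 W=0
Move 4: W@(0,1) -> caps B=0 W=0
Move 5: B@(2,2) -> caps B=0 W=0
Move 6: W@(3,0) -> caps B=0 W=0
Move 7: B@(3,1) -> caps B=0 W=0
Move 8: W@(0,2) -> caps B=0 W=0
Move 9: B@(1,3) -> caps B=0 W=0
Move 10: W@(3,2) -> caps B=0 W=1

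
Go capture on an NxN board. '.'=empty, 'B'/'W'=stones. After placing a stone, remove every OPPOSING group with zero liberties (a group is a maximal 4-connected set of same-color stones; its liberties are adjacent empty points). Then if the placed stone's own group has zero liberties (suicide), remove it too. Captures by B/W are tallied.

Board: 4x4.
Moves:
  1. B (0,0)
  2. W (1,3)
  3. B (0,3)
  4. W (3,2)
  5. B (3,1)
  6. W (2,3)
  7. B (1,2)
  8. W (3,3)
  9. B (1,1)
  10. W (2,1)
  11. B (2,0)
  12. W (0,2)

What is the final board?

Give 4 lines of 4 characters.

Move 1: B@(0,0) -> caps B=0 W=0
Move 2: W@(1,3) -> caps B=0 W=0
Move 3: B@(0,3) -> caps B=0 W=0
Move 4: W@(3,2) -> caps B=0 W=0
Move 5: B@(3,1) -> caps B=0 W=0
Move 6: W@(2,3) -> caps B=0 W=0
Move 7: B@(1,2) -> caps B=0 W=0
Move 8: W@(3,3) -> caps B=0 W=0
Move 9: B@(1,1) -> caps B=0 W=0
Move 10: W@(2,1) -> caps B=0 W=0
Move 11: B@(2,0) -> caps B=0 W=0
Move 12: W@(0,2) -> caps B=0 W=1

Answer: B.W.
.BBW
BW.W
.BWW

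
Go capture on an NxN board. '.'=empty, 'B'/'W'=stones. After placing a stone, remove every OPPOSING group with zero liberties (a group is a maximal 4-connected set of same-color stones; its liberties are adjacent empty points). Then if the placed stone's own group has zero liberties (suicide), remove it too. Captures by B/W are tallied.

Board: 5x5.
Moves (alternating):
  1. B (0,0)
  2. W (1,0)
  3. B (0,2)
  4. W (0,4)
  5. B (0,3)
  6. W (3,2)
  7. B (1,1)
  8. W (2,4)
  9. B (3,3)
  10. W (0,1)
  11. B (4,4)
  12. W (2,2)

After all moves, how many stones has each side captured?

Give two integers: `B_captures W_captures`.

Answer: 0 1

Derivation:
Move 1: B@(0,0) -> caps B=0 W=0
Move 2: W@(1,0) -> caps B=0 W=0
Move 3: B@(0,2) -> caps B=0 W=0
Move 4: W@(0,4) -> caps B=0 W=0
Move 5: B@(0,3) -> caps B=0 W=0
Move 6: W@(3,2) -> caps B=0 W=0
Move 7: B@(1,1) -> caps B=0 W=0
Move 8: W@(2,4) -> caps B=0 W=0
Move 9: B@(3,3) -> caps B=0 W=0
Move 10: W@(0,1) -> caps B=0 W=1
Move 11: B@(4,4) -> caps B=0 W=1
Move 12: W@(2,2) -> caps B=0 W=1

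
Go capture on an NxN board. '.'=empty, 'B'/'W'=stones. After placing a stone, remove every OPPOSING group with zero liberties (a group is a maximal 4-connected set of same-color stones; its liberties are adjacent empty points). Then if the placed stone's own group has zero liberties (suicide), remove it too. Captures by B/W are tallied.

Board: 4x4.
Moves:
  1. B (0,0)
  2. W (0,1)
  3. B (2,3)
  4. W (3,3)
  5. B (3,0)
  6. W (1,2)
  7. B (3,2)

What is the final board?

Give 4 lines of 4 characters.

Answer: BW..
..W.
...B
B.B.

Derivation:
Move 1: B@(0,0) -> caps B=0 W=0
Move 2: W@(0,1) -> caps B=0 W=0
Move 3: B@(2,3) -> caps B=0 W=0
Move 4: W@(3,3) -> caps B=0 W=0
Move 5: B@(3,0) -> caps B=0 W=0
Move 6: W@(1,2) -> caps B=0 W=0
Move 7: B@(3,2) -> caps B=1 W=0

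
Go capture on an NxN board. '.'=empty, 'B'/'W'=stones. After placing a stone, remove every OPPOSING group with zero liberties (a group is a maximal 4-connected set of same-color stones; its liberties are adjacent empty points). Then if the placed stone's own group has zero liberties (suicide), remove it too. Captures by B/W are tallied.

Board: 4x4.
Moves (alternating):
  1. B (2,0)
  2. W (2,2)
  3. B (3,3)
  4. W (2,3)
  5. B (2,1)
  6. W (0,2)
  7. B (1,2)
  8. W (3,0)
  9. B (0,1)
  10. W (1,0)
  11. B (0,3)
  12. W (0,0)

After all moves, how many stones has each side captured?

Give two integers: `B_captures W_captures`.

Answer: 1 0

Derivation:
Move 1: B@(2,0) -> caps B=0 W=0
Move 2: W@(2,2) -> caps B=0 W=0
Move 3: B@(3,3) -> caps B=0 W=0
Move 4: W@(2,3) -> caps B=0 W=0
Move 5: B@(2,1) -> caps B=0 W=0
Move 6: W@(0,2) -> caps B=0 W=0
Move 7: B@(1,2) -> caps B=0 W=0
Move 8: W@(3,0) -> caps B=0 W=0
Move 9: B@(0,1) -> caps B=0 W=0
Move 10: W@(1,0) -> caps B=0 W=0
Move 11: B@(0,3) -> caps B=1 W=0
Move 12: W@(0,0) -> caps B=1 W=0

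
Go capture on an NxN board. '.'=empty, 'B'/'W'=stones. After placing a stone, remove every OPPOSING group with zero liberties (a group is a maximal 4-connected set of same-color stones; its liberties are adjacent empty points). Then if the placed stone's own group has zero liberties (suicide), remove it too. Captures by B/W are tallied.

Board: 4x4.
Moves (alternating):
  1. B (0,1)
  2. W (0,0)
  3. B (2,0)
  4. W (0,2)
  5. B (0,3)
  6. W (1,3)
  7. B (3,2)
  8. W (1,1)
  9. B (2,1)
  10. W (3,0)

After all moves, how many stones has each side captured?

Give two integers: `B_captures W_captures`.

Move 1: B@(0,1) -> caps B=0 W=0
Move 2: W@(0,0) -> caps B=0 W=0
Move 3: B@(2,0) -> caps B=0 W=0
Move 4: W@(0,2) -> caps B=0 W=0
Move 5: B@(0,3) -> caps B=0 W=0
Move 6: W@(1,3) -> caps B=0 W=1
Move 7: B@(3,2) -> caps B=0 W=1
Move 8: W@(1,1) -> caps B=0 W=2
Move 9: B@(2,1) -> caps B=0 W=2
Move 10: W@(3,0) -> caps B=0 W=2

Answer: 0 2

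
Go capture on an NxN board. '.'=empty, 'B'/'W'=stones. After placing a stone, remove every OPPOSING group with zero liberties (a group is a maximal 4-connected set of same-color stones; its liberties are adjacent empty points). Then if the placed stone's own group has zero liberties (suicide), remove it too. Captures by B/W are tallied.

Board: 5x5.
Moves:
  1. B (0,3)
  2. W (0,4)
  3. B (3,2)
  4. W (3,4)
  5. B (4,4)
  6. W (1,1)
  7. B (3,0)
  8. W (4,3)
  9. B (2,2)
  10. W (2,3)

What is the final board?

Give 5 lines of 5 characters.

Answer: ...BW
.W...
..BW.
B.B.W
...W.

Derivation:
Move 1: B@(0,3) -> caps B=0 W=0
Move 2: W@(0,4) -> caps B=0 W=0
Move 3: B@(3,2) -> caps B=0 W=0
Move 4: W@(3,4) -> caps B=0 W=0
Move 5: B@(4,4) -> caps B=0 W=0
Move 6: W@(1,1) -> caps B=0 W=0
Move 7: B@(3,0) -> caps B=0 W=0
Move 8: W@(4,3) -> caps B=0 W=1
Move 9: B@(2,2) -> caps B=0 W=1
Move 10: W@(2,3) -> caps B=0 W=1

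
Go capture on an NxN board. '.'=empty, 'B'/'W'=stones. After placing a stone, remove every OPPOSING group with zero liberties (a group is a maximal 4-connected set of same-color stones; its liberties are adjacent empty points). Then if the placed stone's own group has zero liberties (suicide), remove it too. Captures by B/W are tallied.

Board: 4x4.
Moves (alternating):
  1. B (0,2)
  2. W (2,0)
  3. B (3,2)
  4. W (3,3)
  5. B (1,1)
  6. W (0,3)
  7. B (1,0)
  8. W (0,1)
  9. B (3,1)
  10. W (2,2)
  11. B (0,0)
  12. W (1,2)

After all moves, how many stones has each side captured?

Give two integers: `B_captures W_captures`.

Answer: 1 0

Derivation:
Move 1: B@(0,2) -> caps B=0 W=0
Move 2: W@(2,0) -> caps B=0 W=0
Move 3: B@(3,2) -> caps B=0 W=0
Move 4: W@(3,3) -> caps B=0 W=0
Move 5: B@(1,1) -> caps B=0 W=0
Move 6: W@(0,3) -> caps B=0 W=0
Move 7: B@(1,0) -> caps B=0 W=0
Move 8: W@(0,1) -> caps B=0 W=0
Move 9: B@(3,1) -> caps B=0 W=0
Move 10: W@(2,2) -> caps B=0 W=0
Move 11: B@(0,0) -> caps B=1 W=0
Move 12: W@(1,2) -> caps B=1 W=0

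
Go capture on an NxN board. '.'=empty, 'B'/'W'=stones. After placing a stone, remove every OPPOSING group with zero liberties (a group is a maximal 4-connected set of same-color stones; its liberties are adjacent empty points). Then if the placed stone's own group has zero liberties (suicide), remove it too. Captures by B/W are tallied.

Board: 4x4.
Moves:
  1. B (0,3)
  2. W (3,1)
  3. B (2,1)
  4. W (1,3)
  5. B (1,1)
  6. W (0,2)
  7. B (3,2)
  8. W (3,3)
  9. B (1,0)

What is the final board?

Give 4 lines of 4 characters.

Move 1: B@(0,3) -> caps B=0 W=0
Move 2: W@(3,1) -> caps B=0 W=0
Move 3: B@(2,1) -> caps B=0 W=0
Move 4: W@(1,3) -> caps B=0 W=0
Move 5: B@(1,1) -> caps B=0 W=0
Move 6: W@(0,2) -> caps B=0 W=1
Move 7: B@(3,2) -> caps B=0 W=1
Move 8: W@(3,3) -> caps B=0 W=1
Move 9: B@(1,0) -> caps B=0 W=1

Answer: ..W.
BB.W
.B..
.WBW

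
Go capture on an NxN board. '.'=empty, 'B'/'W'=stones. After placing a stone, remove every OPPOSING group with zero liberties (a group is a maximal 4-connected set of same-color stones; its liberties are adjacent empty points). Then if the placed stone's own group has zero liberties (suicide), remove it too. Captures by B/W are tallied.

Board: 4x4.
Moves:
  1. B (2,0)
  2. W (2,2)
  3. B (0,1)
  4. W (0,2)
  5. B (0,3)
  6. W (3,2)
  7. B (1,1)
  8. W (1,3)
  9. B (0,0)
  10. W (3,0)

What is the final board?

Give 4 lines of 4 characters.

Move 1: B@(2,0) -> caps B=0 W=0
Move 2: W@(2,2) -> caps B=0 W=0
Move 3: B@(0,1) -> caps B=0 W=0
Move 4: W@(0,2) -> caps B=0 W=0
Move 5: B@(0,3) -> caps B=0 W=0
Move 6: W@(3,2) -> caps B=0 W=0
Move 7: B@(1,1) -> caps B=0 W=0
Move 8: W@(1,3) -> caps B=0 W=1
Move 9: B@(0,0) -> caps B=0 W=1
Move 10: W@(3,0) -> caps B=0 W=1

Answer: BBW.
.B.W
B.W.
W.W.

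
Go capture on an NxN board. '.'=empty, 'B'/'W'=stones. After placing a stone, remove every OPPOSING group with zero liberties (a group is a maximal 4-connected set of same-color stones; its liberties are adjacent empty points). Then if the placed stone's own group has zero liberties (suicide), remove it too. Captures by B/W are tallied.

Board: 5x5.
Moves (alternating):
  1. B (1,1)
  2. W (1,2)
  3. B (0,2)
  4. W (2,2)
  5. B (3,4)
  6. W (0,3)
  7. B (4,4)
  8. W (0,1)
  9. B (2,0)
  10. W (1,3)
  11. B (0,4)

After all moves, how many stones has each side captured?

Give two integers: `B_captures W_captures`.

Move 1: B@(1,1) -> caps B=0 W=0
Move 2: W@(1,2) -> caps B=0 W=0
Move 3: B@(0,2) -> caps B=0 W=0
Move 4: W@(2,2) -> caps B=0 W=0
Move 5: B@(3,4) -> caps B=0 W=0
Move 6: W@(0,3) -> caps B=0 W=0
Move 7: B@(4,4) -> caps B=0 W=0
Move 8: W@(0,1) -> caps B=0 W=1
Move 9: B@(2,0) -> caps B=0 W=1
Move 10: W@(1,3) -> caps B=0 W=1
Move 11: B@(0,4) -> caps B=0 W=1

Answer: 0 1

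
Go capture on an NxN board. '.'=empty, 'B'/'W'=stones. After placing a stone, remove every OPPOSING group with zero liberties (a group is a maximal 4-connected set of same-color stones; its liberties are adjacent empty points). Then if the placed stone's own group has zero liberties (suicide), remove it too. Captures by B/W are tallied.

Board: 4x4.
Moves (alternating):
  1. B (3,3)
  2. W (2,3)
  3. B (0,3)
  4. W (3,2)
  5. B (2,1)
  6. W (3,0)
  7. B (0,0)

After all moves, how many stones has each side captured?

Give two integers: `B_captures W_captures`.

Answer: 0 1

Derivation:
Move 1: B@(3,3) -> caps B=0 W=0
Move 2: W@(2,3) -> caps B=0 W=0
Move 3: B@(0,3) -> caps B=0 W=0
Move 4: W@(3,2) -> caps B=0 W=1
Move 5: B@(2,1) -> caps B=0 W=1
Move 6: W@(3,0) -> caps B=0 W=1
Move 7: B@(0,0) -> caps B=0 W=1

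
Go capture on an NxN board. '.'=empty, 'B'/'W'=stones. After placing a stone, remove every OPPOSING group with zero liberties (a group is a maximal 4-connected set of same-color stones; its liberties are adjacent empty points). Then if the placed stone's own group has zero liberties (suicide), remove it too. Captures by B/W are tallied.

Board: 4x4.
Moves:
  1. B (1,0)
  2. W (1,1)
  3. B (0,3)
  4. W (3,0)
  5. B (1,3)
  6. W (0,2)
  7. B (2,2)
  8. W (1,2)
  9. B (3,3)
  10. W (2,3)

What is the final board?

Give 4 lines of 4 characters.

Answer: ..W.
BWW.
..BW
W..B

Derivation:
Move 1: B@(1,0) -> caps B=0 W=0
Move 2: W@(1,1) -> caps B=0 W=0
Move 3: B@(0,3) -> caps B=0 W=0
Move 4: W@(3,0) -> caps B=0 W=0
Move 5: B@(1,3) -> caps B=0 W=0
Move 6: W@(0,2) -> caps B=0 W=0
Move 7: B@(2,2) -> caps B=0 W=0
Move 8: W@(1,2) -> caps B=0 W=0
Move 9: B@(3,3) -> caps B=0 W=0
Move 10: W@(2,3) -> caps B=0 W=2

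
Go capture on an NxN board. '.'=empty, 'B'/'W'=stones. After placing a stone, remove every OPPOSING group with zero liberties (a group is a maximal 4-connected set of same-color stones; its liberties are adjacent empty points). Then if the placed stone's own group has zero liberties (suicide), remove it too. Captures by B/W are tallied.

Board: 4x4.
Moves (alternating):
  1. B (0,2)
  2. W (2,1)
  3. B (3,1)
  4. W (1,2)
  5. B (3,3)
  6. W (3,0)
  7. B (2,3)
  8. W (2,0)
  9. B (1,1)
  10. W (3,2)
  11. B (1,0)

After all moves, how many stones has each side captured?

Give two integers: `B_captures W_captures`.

Move 1: B@(0,2) -> caps B=0 W=0
Move 2: W@(2,1) -> caps B=0 W=0
Move 3: B@(3,1) -> caps B=0 W=0
Move 4: W@(1,2) -> caps B=0 W=0
Move 5: B@(3,3) -> caps B=0 W=0
Move 6: W@(3,0) -> caps B=0 W=0
Move 7: B@(2,3) -> caps B=0 W=0
Move 8: W@(2,0) -> caps B=0 W=0
Move 9: B@(1,1) -> caps B=0 W=0
Move 10: W@(3,2) -> caps B=0 W=1
Move 11: B@(1,0) -> caps B=0 W=1

Answer: 0 1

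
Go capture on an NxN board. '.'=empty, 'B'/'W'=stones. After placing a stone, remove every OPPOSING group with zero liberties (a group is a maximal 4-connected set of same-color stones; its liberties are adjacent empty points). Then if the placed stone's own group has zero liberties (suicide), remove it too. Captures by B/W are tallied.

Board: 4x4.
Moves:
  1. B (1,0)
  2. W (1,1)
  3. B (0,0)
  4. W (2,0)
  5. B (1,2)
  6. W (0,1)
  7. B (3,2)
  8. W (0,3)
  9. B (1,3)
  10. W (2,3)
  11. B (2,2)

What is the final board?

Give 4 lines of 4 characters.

Answer: .W.W
.WBB
W.BW
..B.

Derivation:
Move 1: B@(1,0) -> caps B=0 W=0
Move 2: W@(1,1) -> caps B=0 W=0
Move 3: B@(0,0) -> caps B=0 W=0
Move 4: W@(2,0) -> caps B=0 W=0
Move 5: B@(1,2) -> caps B=0 W=0
Move 6: W@(0,1) -> caps B=0 W=2
Move 7: B@(3,2) -> caps B=0 W=2
Move 8: W@(0,3) -> caps B=0 W=2
Move 9: B@(1,3) -> caps B=0 W=2
Move 10: W@(2,3) -> caps B=0 W=2
Move 11: B@(2,2) -> caps B=0 W=2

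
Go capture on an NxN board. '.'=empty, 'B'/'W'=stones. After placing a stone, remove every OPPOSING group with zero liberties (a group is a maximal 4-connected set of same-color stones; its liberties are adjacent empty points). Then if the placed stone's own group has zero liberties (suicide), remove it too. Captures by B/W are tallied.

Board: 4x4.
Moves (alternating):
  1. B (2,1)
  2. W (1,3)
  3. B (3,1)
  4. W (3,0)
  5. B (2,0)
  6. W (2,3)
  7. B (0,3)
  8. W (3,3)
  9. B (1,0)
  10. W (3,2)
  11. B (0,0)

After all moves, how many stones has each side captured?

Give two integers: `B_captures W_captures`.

Answer: 1 0

Derivation:
Move 1: B@(2,1) -> caps B=0 W=0
Move 2: W@(1,3) -> caps B=0 W=0
Move 3: B@(3,1) -> caps B=0 W=0
Move 4: W@(3,0) -> caps B=0 W=0
Move 5: B@(2,0) -> caps B=1 W=0
Move 6: W@(2,3) -> caps B=1 W=0
Move 7: B@(0,3) -> caps B=1 W=0
Move 8: W@(3,3) -> caps B=1 W=0
Move 9: B@(1,0) -> caps B=1 W=0
Move 10: W@(3,2) -> caps B=1 W=0
Move 11: B@(0,0) -> caps B=1 W=0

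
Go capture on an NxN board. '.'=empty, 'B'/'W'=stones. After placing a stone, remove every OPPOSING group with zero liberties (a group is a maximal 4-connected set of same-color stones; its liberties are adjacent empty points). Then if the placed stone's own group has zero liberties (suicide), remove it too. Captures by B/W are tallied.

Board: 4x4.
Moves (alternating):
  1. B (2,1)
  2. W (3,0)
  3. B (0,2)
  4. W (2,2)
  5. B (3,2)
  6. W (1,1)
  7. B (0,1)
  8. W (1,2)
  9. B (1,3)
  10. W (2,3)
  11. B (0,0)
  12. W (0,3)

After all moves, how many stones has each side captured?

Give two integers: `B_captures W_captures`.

Answer: 0 1

Derivation:
Move 1: B@(2,1) -> caps B=0 W=0
Move 2: W@(3,0) -> caps B=0 W=0
Move 3: B@(0,2) -> caps B=0 W=0
Move 4: W@(2,2) -> caps B=0 W=0
Move 5: B@(3,2) -> caps B=0 W=0
Move 6: W@(1,1) -> caps B=0 W=0
Move 7: B@(0,1) -> caps B=0 W=0
Move 8: W@(1,2) -> caps B=0 W=0
Move 9: B@(1,3) -> caps B=0 W=0
Move 10: W@(2,3) -> caps B=0 W=0
Move 11: B@(0,0) -> caps B=0 W=0
Move 12: W@(0,3) -> caps B=0 W=1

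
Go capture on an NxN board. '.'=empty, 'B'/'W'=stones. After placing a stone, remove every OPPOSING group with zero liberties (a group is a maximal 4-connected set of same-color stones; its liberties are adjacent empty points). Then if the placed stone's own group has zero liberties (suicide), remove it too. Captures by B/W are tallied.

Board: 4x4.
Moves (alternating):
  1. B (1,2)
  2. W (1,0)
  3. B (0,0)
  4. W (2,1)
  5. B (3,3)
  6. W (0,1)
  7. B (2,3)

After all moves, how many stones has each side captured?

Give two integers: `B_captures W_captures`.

Answer: 0 1

Derivation:
Move 1: B@(1,2) -> caps B=0 W=0
Move 2: W@(1,0) -> caps B=0 W=0
Move 3: B@(0,0) -> caps B=0 W=0
Move 4: W@(2,1) -> caps B=0 W=0
Move 5: B@(3,3) -> caps B=0 W=0
Move 6: W@(0,1) -> caps B=0 W=1
Move 7: B@(2,3) -> caps B=0 W=1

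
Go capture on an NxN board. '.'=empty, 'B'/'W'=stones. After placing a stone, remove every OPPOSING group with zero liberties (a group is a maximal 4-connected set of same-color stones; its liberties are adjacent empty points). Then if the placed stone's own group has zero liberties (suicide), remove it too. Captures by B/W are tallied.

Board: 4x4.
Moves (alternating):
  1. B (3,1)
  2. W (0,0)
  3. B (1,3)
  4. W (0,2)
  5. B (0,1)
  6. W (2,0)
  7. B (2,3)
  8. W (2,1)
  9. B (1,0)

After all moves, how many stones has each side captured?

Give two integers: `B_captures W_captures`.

Answer: 1 0

Derivation:
Move 1: B@(3,1) -> caps B=0 W=0
Move 2: W@(0,0) -> caps B=0 W=0
Move 3: B@(1,3) -> caps B=0 W=0
Move 4: W@(0,2) -> caps B=0 W=0
Move 5: B@(0,1) -> caps B=0 W=0
Move 6: W@(2,0) -> caps B=0 W=0
Move 7: B@(2,3) -> caps B=0 W=0
Move 8: W@(2,1) -> caps B=0 W=0
Move 9: B@(1,0) -> caps B=1 W=0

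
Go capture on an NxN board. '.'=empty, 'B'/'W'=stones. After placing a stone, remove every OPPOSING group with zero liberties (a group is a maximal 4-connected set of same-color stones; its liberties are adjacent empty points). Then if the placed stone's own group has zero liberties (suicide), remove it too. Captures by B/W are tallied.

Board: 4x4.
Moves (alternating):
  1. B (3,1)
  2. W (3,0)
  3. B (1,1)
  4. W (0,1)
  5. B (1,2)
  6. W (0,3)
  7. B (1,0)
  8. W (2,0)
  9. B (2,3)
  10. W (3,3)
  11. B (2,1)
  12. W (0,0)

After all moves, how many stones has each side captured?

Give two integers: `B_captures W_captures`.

Move 1: B@(3,1) -> caps B=0 W=0
Move 2: W@(3,0) -> caps B=0 W=0
Move 3: B@(1,1) -> caps B=0 W=0
Move 4: W@(0,1) -> caps B=0 W=0
Move 5: B@(1,2) -> caps B=0 W=0
Move 6: W@(0,3) -> caps B=0 W=0
Move 7: B@(1,0) -> caps B=0 W=0
Move 8: W@(2,0) -> caps B=0 W=0
Move 9: B@(2,3) -> caps B=0 W=0
Move 10: W@(3,3) -> caps B=0 W=0
Move 11: B@(2,1) -> caps B=2 W=0
Move 12: W@(0,0) -> caps B=2 W=0

Answer: 2 0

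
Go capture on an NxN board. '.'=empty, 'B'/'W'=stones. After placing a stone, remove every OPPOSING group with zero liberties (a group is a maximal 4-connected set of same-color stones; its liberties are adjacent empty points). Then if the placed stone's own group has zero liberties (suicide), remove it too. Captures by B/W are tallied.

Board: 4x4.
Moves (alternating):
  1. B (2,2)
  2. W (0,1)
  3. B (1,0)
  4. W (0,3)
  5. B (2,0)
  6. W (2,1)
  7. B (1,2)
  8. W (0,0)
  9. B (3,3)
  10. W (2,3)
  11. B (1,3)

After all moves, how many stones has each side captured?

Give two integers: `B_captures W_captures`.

Move 1: B@(2,2) -> caps B=0 W=0
Move 2: W@(0,1) -> caps B=0 W=0
Move 3: B@(1,0) -> caps B=0 W=0
Move 4: W@(0,3) -> caps B=0 W=0
Move 5: B@(2,0) -> caps B=0 W=0
Move 6: W@(2,1) -> caps B=0 W=0
Move 7: B@(1,2) -> caps B=0 W=0
Move 8: W@(0,0) -> caps B=0 W=0
Move 9: B@(3,3) -> caps B=0 W=0
Move 10: W@(2,3) -> caps B=0 W=0
Move 11: B@(1,3) -> caps B=1 W=0

Answer: 1 0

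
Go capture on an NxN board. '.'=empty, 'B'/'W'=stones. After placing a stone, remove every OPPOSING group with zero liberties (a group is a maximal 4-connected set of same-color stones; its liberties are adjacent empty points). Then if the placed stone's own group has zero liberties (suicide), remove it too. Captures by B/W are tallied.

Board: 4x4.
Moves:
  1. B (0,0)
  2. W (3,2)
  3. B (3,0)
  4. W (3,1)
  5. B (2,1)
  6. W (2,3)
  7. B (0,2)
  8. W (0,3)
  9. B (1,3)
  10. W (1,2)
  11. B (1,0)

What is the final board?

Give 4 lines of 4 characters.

Answer: B.B.
B.WB
.B.W
BWW.

Derivation:
Move 1: B@(0,0) -> caps B=0 W=0
Move 2: W@(3,2) -> caps B=0 W=0
Move 3: B@(3,0) -> caps B=0 W=0
Move 4: W@(3,1) -> caps B=0 W=0
Move 5: B@(2,1) -> caps B=0 W=0
Move 6: W@(2,3) -> caps B=0 W=0
Move 7: B@(0,2) -> caps B=0 W=0
Move 8: W@(0,3) -> caps B=0 W=0
Move 9: B@(1,3) -> caps B=1 W=0
Move 10: W@(1,2) -> caps B=1 W=0
Move 11: B@(1,0) -> caps B=1 W=0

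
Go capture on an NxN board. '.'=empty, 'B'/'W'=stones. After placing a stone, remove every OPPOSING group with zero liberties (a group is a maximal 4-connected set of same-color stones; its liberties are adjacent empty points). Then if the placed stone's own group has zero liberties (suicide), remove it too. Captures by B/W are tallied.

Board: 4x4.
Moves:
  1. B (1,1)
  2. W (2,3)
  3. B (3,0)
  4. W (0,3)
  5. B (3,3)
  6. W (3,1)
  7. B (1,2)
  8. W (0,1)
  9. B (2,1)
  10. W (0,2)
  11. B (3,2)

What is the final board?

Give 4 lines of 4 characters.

Move 1: B@(1,1) -> caps B=0 W=0
Move 2: W@(2,3) -> caps B=0 W=0
Move 3: B@(3,0) -> caps B=0 W=0
Move 4: W@(0,3) -> caps B=0 W=0
Move 5: B@(3,3) -> caps B=0 W=0
Move 6: W@(3,1) -> caps B=0 W=0
Move 7: B@(1,2) -> caps B=0 W=0
Move 8: W@(0,1) -> caps B=0 W=0
Move 9: B@(2,1) -> caps B=0 W=0
Move 10: W@(0,2) -> caps B=0 W=0
Move 11: B@(3,2) -> caps B=1 W=0

Answer: .WWW
.BB.
.B.W
B.BB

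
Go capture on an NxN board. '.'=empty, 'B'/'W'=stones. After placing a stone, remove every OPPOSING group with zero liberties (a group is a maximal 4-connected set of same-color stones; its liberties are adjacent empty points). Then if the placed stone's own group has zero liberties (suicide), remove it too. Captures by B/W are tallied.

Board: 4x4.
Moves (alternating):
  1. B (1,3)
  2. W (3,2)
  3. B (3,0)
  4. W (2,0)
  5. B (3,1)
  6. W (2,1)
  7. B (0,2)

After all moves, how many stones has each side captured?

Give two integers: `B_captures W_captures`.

Answer: 0 2

Derivation:
Move 1: B@(1,3) -> caps B=0 W=0
Move 2: W@(3,2) -> caps B=0 W=0
Move 3: B@(3,0) -> caps B=0 W=0
Move 4: W@(2,0) -> caps B=0 W=0
Move 5: B@(3,1) -> caps B=0 W=0
Move 6: W@(2,1) -> caps B=0 W=2
Move 7: B@(0,2) -> caps B=0 W=2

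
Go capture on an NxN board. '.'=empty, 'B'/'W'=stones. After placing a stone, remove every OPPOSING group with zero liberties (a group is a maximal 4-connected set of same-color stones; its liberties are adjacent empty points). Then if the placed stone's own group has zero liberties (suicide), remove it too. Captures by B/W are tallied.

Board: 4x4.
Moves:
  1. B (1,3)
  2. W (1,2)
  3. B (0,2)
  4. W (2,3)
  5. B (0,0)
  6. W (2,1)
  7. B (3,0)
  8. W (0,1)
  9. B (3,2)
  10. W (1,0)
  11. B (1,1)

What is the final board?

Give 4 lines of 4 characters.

Answer: .WB.
W.WB
.W.W
B.B.

Derivation:
Move 1: B@(1,3) -> caps B=0 W=0
Move 2: W@(1,2) -> caps B=0 W=0
Move 3: B@(0,2) -> caps B=0 W=0
Move 4: W@(2,3) -> caps B=0 W=0
Move 5: B@(0,0) -> caps B=0 W=0
Move 6: W@(2,1) -> caps B=0 W=0
Move 7: B@(3,0) -> caps B=0 W=0
Move 8: W@(0,1) -> caps B=0 W=0
Move 9: B@(3,2) -> caps B=0 W=0
Move 10: W@(1,0) -> caps B=0 W=1
Move 11: B@(1,1) -> caps B=0 W=1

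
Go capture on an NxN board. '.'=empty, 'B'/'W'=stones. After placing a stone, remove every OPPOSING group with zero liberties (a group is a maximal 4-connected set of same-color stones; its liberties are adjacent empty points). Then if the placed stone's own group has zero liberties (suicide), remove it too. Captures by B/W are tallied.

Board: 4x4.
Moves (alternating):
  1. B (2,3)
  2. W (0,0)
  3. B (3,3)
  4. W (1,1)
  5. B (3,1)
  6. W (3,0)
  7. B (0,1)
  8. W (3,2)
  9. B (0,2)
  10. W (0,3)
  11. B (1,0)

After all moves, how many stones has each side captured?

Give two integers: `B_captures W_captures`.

Move 1: B@(2,3) -> caps B=0 W=0
Move 2: W@(0,0) -> caps B=0 W=0
Move 3: B@(3,3) -> caps B=0 W=0
Move 4: W@(1,1) -> caps B=0 W=0
Move 5: B@(3,1) -> caps B=0 W=0
Move 6: W@(3,0) -> caps B=0 W=0
Move 7: B@(0,1) -> caps B=0 W=0
Move 8: W@(3,2) -> caps B=0 W=0
Move 9: B@(0,2) -> caps B=0 W=0
Move 10: W@(0,3) -> caps B=0 W=0
Move 11: B@(1,0) -> caps B=1 W=0

Answer: 1 0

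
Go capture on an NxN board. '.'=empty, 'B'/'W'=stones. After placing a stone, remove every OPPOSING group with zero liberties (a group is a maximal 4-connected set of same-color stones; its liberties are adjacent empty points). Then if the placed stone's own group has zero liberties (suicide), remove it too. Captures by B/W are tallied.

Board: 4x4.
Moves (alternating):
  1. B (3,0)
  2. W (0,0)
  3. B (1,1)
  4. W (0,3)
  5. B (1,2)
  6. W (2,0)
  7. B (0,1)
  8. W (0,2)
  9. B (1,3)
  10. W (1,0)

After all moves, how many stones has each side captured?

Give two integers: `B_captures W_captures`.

Answer: 2 0

Derivation:
Move 1: B@(3,0) -> caps B=0 W=0
Move 2: W@(0,0) -> caps B=0 W=0
Move 3: B@(1,1) -> caps B=0 W=0
Move 4: W@(0,3) -> caps B=0 W=0
Move 5: B@(1,2) -> caps B=0 W=0
Move 6: W@(2,0) -> caps B=0 W=0
Move 7: B@(0,1) -> caps B=0 W=0
Move 8: W@(0,2) -> caps B=0 W=0
Move 9: B@(1,3) -> caps B=2 W=0
Move 10: W@(1,0) -> caps B=2 W=0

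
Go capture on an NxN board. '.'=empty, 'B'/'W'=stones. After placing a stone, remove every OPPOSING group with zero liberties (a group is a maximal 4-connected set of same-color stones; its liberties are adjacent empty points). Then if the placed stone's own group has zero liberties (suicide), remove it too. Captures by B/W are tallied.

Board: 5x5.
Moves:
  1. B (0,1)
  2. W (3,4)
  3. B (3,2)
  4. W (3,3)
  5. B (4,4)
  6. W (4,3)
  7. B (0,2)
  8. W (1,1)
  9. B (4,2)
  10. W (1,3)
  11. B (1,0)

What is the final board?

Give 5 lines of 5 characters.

Move 1: B@(0,1) -> caps B=0 W=0
Move 2: W@(3,4) -> caps B=0 W=0
Move 3: B@(3,2) -> caps B=0 W=0
Move 4: W@(3,3) -> caps B=0 W=0
Move 5: B@(4,4) -> caps B=0 W=0
Move 6: W@(4,3) -> caps B=0 W=1
Move 7: B@(0,2) -> caps B=0 W=1
Move 8: W@(1,1) -> caps B=0 W=1
Move 9: B@(4,2) -> caps B=0 W=1
Move 10: W@(1,3) -> caps B=0 W=1
Move 11: B@(1,0) -> caps B=0 W=1

Answer: .BB..
BW.W.
.....
..BWW
..BW.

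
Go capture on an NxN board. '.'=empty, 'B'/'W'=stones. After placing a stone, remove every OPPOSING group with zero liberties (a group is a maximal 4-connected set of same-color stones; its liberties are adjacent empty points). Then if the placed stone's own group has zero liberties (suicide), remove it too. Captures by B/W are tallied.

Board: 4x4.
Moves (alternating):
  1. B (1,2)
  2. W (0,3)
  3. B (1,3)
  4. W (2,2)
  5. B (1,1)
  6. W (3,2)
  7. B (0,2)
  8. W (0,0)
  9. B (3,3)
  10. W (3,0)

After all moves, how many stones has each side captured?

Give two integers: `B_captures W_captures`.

Answer: 1 0

Derivation:
Move 1: B@(1,2) -> caps B=0 W=0
Move 2: W@(0,3) -> caps B=0 W=0
Move 3: B@(1,3) -> caps B=0 W=0
Move 4: W@(2,2) -> caps B=0 W=0
Move 5: B@(1,1) -> caps B=0 W=0
Move 6: W@(3,2) -> caps B=0 W=0
Move 7: B@(0,2) -> caps B=1 W=0
Move 8: W@(0,0) -> caps B=1 W=0
Move 9: B@(3,3) -> caps B=1 W=0
Move 10: W@(3,0) -> caps B=1 W=0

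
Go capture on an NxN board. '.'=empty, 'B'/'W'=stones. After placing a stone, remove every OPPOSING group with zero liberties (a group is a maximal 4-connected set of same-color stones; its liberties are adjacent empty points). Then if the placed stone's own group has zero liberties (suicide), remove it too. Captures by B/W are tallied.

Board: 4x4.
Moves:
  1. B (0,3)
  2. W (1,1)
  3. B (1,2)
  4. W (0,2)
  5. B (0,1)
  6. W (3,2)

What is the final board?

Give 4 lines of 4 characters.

Move 1: B@(0,3) -> caps B=0 W=0
Move 2: W@(1,1) -> caps B=0 W=0
Move 3: B@(1,2) -> caps B=0 W=0
Move 4: W@(0,2) -> caps B=0 W=0
Move 5: B@(0,1) -> caps B=1 W=0
Move 6: W@(3,2) -> caps B=1 W=0

Answer: .B.B
.WB.
....
..W.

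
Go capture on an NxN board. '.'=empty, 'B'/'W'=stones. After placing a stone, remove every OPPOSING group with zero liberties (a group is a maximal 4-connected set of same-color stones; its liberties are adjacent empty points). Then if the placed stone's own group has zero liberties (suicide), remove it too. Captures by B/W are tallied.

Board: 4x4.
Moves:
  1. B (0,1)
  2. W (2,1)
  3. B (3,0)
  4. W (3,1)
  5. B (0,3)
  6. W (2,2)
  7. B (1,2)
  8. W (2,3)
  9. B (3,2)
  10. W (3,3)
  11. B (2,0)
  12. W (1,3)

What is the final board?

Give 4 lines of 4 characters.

Move 1: B@(0,1) -> caps B=0 W=0
Move 2: W@(2,1) -> caps B=0 W=0
Move 3: B@(3,0) -> caps B=0 W=0
Move 4: W@(3,1) -> caps B=0 W=0
Move 5: B@(0,3) -> caps B=0 W=0
Move 6: W@(2,2) -> caps B=0 W=0
Move 7: B@(1,2) -> caps B=0 W=0
Move 8: W@(2,3) -> caps B=0 W=0
Move 9: B@(3,2) -> caps B=0 W=0
Move 10: W@(3,3) -> caps B=0 W=1
Move 11: B@(2,0) -> caps B=0 W=1
Move 12: W@(1,3) -> caps B=0 W=1

Answer: .B.B
..BW
BWWW
BW.W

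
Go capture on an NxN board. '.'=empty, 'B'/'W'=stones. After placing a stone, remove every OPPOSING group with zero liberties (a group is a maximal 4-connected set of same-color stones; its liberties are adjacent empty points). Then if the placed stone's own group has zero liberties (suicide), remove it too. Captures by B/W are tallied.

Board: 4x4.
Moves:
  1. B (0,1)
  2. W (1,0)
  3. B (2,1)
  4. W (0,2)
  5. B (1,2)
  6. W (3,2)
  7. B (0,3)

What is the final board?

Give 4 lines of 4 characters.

Move 1: B@(0,1) -> caps B=0 W=0
Move 2: W@(1,0) -> caps B=0 W=0
Move 3: B@(2,1) -> caps B=0 W=0
Move 4: W@(0,2) -> caps B=0 W=0
Move 5: B@(1,2) -> caps B=0 W=0
Move 6: W@(3,2) -> caps B=0 W=0
Move 7: B@(0,3) -> caps B=1 W=0

Answer: .B.B
W.B.
.B..
..W.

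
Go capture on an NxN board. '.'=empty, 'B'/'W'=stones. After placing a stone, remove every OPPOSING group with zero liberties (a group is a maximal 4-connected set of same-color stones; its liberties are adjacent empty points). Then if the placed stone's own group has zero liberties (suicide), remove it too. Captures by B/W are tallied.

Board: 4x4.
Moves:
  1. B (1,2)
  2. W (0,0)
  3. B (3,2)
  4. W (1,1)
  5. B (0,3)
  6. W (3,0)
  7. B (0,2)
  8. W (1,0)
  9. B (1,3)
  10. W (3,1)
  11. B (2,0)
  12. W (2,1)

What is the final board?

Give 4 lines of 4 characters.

Move 1: B@(1,2) -> caps B=0 W=0
Move 2: W@(0,0) -> caps B=0 W=0
Move 3: B@(3,2) -> caps B=0 W=0
Move 4: W@(1,1) -> caps B=0 W=0
Move 5: B@(0,3) -> caps B=0 W=0
Move 6: W@(3,0) -> caps B=0 W=0
Move 7: B@(0,2) -> caps B=0 W=0
Move 8: W@(1,0) -> caps B=0 W=0
Move 9: B@(1,3) -> caps B=0 W=0
Move 10: W@(3,1) -> caps B=0 W=0
Move 11: B@(2,0) -> caps B=0 W=0
Move 12: W@(2,1) -> caps B=0 W=1

Answer: W.BB
WWBB
.W..
WWB.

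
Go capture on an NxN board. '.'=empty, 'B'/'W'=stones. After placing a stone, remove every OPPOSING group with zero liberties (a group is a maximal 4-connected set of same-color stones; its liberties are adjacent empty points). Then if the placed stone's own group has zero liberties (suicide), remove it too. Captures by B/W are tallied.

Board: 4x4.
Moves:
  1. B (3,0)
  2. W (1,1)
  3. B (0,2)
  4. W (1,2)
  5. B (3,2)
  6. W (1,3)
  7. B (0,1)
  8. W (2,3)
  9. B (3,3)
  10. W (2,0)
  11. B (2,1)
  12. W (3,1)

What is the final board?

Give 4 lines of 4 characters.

Answer: .BB.
.WWW
WB.W
.WBB

Derivation:
Move 1: B@(3,0) -> caps B=0 W=0
Move 2: W@(1,1) -> caps B=0 W=0
Move 3: B@(0,2) -> caps B=0 W=0
Move 4: W@(1,2) -> caps B=0 W=0
Move 5: B@(3,2) -> caps B=0 W=0
Move 6: W@(1,3) -> caps B=0 W=0
Move 7: B@(0,1) -> caps B=0 W=0
Move 8: W@(2,3) -> caps B=0 W=0
Move 9: B@(3,3) -> caps B=0 W=0
Move 10: W@(2,0) -> caps B=0 W=0
Move 11: B@(2,1) -> caps B=0 W=0
Move 12: W@(3,1) -> caps B=0 W=1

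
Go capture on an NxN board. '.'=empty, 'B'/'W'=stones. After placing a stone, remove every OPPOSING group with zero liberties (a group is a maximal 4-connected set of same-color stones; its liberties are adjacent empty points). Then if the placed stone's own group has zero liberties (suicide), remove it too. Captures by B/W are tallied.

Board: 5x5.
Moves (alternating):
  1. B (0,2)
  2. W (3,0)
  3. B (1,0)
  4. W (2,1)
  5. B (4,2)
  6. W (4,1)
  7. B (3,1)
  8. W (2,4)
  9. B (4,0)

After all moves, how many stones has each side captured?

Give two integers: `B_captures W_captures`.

Answer: 1 0

Derivation:
Move 1: B@(0,2) -> caps B=0 W=0
Move 2: W@(3,0) -> caps B=0 W=0
Move 3: B@(1,0) -> caps B=0 W=0
Move 4: W@(2,1) -> caps B=0 W=0
Move 5: B@(4,2) -> caps B=0 W=0
Move 6: W@(4,1) -> caps B=0 W=0
Move 7: B@(3,1) -> caps B=0 W=0
Move 8: W@(2,4) -> caps B=0 W=0
Move 9: B@(4,0) -> caps B=1 W=0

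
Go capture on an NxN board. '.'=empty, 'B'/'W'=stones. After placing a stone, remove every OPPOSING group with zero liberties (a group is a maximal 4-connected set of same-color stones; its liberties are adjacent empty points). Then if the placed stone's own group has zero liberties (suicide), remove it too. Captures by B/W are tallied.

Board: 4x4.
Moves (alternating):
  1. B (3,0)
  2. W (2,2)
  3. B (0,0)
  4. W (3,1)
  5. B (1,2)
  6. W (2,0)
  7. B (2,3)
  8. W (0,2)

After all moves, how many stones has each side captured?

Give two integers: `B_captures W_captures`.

Answer: 0 1

Derivation:
Move 1: B@(3,0) -> caps B=0 W=0
Move 2: W@(2,2) -> caps B=0 W=0
Move 3: B@(0,0) -> caps B=0 W=0
Move 4: W@(3,1) -> caps B=0 W=0
Move 5: B@(1,2) -> caps B=0 W=0
Move 6: W@(2,0) -> caps B=0 W=1
Move 7: B@(2,3) -> caps B=0 W=1
Move 8: W@(0,2) -> caps B=0 W=1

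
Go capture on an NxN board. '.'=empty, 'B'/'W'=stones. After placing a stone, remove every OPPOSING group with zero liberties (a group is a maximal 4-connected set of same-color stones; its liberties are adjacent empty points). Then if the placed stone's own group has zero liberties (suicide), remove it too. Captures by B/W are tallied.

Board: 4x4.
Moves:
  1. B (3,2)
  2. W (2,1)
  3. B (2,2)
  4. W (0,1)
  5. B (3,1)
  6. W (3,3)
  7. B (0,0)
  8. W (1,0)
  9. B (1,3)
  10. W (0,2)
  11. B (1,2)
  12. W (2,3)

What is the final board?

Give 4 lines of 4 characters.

Move 1: B@(3,2) -> caps B=0 W=0
Move 2: W@(2,1) -> caps B=0 W=0
Move 3: B@(2,2) -> caps B=0 W=0
Move 4: W@(0,1) -> caps B=0 W=0
Move 5: B@(3,1) -> caps B=0 W=0
Move 6: W@(3,3) -> caps B=0 W=0
Move 7: B@(0,0) -> caps B=0 W=0
Move 8: W@(1,0) -> caps B=0 W=1
Move 9: B@(1,3) -> caps B=0 W=1
Move 10: W@(0,2) -> caps B=0 W=1
Move 11: B@(1,2) -> caps B=0 W=1
Move 12: W@(2,3) -> caps B=0 W=1

Answer: .WW.
W.BB
.WB.
.BB.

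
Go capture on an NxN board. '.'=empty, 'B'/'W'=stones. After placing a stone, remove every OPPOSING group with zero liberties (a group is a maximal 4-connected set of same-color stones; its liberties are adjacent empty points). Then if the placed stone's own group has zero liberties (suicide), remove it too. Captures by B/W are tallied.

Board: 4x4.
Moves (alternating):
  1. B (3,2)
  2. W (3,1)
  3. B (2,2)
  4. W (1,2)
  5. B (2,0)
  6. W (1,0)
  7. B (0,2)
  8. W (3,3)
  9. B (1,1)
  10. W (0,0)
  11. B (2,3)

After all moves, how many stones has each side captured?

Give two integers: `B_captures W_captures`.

Move 1: B@(3,2) -> caps B=0 W=0
Move 2: W@(3,1) -> caps B=0 W=0
Move 3: B@(2,2) -> caps B=0 W=0
Move 4: W@(1,2) -> caps B=0 W=0
Move 5: B@(2,0) -> caps B=0 W=0
Move 6: W@(1,0) -> caps B=0 W=0
Move 7: B@(0,2) -> caps B=0 W=0
Move 8: W@(3,3) -> caps B=0 W=0
Move 9: B@(1,1) -> caps B=0 W=0
Move 10: W@(0,0) -> caps B=0 W=0
Move 11: B@(2,3) -> caps B=1 W=0

Answer: 1 0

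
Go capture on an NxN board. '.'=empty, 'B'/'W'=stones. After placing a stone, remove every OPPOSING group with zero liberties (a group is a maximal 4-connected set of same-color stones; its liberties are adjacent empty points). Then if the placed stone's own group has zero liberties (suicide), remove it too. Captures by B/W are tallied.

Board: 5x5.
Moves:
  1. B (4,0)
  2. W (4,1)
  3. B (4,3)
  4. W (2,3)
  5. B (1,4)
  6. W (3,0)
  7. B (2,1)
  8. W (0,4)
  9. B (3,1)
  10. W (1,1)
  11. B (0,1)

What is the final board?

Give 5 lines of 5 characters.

Move 1: B@(4,0) -> caps B=0 W=0
Move 2: W@(4,1) -> caps B=0 W=0
Move 3: B@(4,3) -> caps B=0 W=0
Move 4: W@(2,3) -> caps B=0 W=0
Move 5: B@(1,4) -> caps B=0 W=0
Move 6: W@(3,0) -> caps B=0 W=1
Move 7: B@(2,1) -> caps B=0 W=1
Move 8: W@(0,4) -> caps B=0 W=1
Move 9: B@(3,1) -> caps B=0 W=1
Move 10: W@(1,1) -> caps B=0 W=1
Move 11: B@(0,1) -> caps B=0 W=1

Answer: .B..W
.W..B
.B.W.
WB...
.W.B.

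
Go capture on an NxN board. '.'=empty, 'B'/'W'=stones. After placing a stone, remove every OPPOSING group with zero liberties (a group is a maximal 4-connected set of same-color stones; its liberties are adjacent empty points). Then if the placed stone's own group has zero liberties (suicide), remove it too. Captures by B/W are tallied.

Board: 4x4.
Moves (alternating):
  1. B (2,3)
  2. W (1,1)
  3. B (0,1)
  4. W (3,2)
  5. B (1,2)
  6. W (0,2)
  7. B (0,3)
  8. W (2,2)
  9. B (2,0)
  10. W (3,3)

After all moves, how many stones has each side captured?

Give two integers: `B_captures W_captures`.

Move 1: B@(2,3) -> caps B=0 W=0
Move 2: W@(1,1) -> caps B=0 W=0
Move 3: B@(0,1) -> caps B=0 W=0
Move 4: W@(3,2) -> caps B=0 W=0
Move 5: B@(1,2) -> caps B=0 W=0
Move 6: W@(0,2) -> caps B=0 W=0
Move 7: B@(0,3) -> caps B=1 W=0
Move 8: W@(2,2) -> caps B=1 W=0
Move 9: B@(2,0) -> caps B=1 W=0
Move 10: W@(3,3) -> caps B=1 W=0

Answer: 1 0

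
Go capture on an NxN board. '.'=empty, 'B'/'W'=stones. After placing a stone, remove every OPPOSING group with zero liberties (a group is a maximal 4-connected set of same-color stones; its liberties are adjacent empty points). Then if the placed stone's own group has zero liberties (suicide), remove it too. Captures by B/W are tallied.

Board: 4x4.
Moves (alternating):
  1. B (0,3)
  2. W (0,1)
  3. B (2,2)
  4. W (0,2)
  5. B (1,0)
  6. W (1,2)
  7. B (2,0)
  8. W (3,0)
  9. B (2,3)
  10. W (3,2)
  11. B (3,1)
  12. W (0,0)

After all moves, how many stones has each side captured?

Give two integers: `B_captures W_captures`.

Move 1: B@(0,3) -> caps B=0 W=0
Move 2: W@(0,1) -> caps B=0 W=0
Move 3: B@(2,2) -> caps B=0 W=0
Move 4: W@(0,2) -> caps B=0 W=0
Move 5: B@(1,0) -> caps B=0 W=0
Move 6: W@(1,2) -> caps B=0 W=0
Move 7: B@(2,0) -> caps B=0 W=0
Move 8: W@(3,0) -> caps B=0 W=0
Move 9: B@(2,3) -> caps B=0 W=0
Move 10: W@(3,2) -> caps B=0 W=0
Move 11: B@(3,1) -> caps B=1 W=0
Move 12: W@(0,0) -> caps B=1 W=0

Answer: 1 0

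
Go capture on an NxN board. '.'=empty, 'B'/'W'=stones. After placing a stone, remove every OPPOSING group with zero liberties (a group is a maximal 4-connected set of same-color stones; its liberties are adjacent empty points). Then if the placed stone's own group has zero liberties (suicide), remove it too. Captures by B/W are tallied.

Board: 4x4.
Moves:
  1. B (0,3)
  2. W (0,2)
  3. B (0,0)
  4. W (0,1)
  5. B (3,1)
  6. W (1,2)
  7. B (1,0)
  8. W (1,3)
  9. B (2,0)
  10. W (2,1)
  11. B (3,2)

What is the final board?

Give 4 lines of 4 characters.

Move 1: B@(0,3) -> caps B=0 W=0
Move 2: W@(0,2) -> caps B=0 W=0
Move 3: B@(0,0) -> caps B=0 W=0
Move 4: W@(0,1) -> caps B=0 W=0
Move 5: B@(3,1) -> caps B=0 W=0
Move 6: W@(1,2) -> caps B=0 W=0
Move 7: B@(1,0) -> caps B=0 W=0
Move 8: W@(1,3) -> caps B=0 W=1
Move 9: B@(2,0) -> caps B=0 W=1
Move 10: W@(2,1) -> caps B=0 W=1
Move 11: B@(3,2) -> caps B=0 W=1

Answer: BWW.
B.WW
BW..
.BB.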